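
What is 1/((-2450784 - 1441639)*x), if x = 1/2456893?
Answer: -2456893/3892423 ≈ -0.63120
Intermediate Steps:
x = 1/2456893 ≈ 4.0702e-7
1/((-2450784 - 1441639)*x) = 1/((-2450784 - 1441639)*(1/2456893)) = 2456893/(-3892423) = -1/3892423*2456893 = -2456893/3892423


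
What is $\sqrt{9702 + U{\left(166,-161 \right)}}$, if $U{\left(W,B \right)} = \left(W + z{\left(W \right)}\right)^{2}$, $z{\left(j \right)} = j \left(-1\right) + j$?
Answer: $\sqrt{37258} \approx 193.02$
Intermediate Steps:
$z{\left(j \right)} = 0$ ($z{\left(j \right)} = - j + j = 0$)
$U{\left(W,B \right)} = W^{2}$ ($U{\left(W,B \right)} = \left(W + 0\right)^{2} = W^{2}$)
$\sqrt{9702 + U{\left(166,-161 \right)}} = \sqrt{9702 + 166^{2}} = \sqrt{9702 + 27556} = \sqrt{37258}$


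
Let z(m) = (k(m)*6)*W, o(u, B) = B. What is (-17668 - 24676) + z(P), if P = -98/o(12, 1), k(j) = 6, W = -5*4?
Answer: -43064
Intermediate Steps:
W = -20
P = -98 (P = -98/1 = -98*1 = -98)
z(m) = -720 (z(m) = (6*6)*(-20) = 36*(-20) = -720)
(-17668 - 24676) + z(P) = (-17668 - 24676) - 720 = -42344 - 720 = -43064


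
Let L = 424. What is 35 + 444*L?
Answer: 188291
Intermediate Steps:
35 + 444*L = 35 + 444*424 = 35 + 188256 = 188291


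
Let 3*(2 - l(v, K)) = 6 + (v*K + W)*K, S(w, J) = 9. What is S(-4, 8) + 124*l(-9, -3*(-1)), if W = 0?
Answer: 3357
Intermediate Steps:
l(v, K) = -v*K²/3 (l(v, K) = 2 - (6 + (v*K + 0)*K)/3 = 2 - (6 + (K*v + 0)*K)/3 = 2 - (6 + (K*v)*K)/3 = 2 - (6 + v*K²)/3 = 2 + (-2 - v*K²/3) = -v*K²/3)
S(-4, 8) + 124*l(-9, -3*(-1)) = 9 + 124*(-⅓*(-9)*(-3*(-1))²) = 9 + 124*(-⅓*(-9)*3²) = 9 + 124*(-⅓*(-9)*9) = 9 + 124*27 = 9 + 3348 = 3357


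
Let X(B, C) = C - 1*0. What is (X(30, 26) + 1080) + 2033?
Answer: 3139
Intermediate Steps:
X(B, C) = C (X(B, C) = C + 0 = C)
(X(30, 26) + 1080) + 2033 = (26 + 1080) + 2033 = 1106 + 2033 = 3139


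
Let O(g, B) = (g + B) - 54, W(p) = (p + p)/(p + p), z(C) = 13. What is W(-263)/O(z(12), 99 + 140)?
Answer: 1/198 ≈ 0.0050505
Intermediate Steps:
W(p) = 1 (W(p) = (2*p)/((2*p)) = (2*p)*(1/(2*p)) = 1)
O(g, B) = -54 + B + g (O(g, B) = (B + g) - 54 = -54 + B + g)
W(-263)/O(z(12), 99 + 140) = 1/(-54 + (99 + 140) + 13) = 1/(-54 + 239 + 13) = 1/198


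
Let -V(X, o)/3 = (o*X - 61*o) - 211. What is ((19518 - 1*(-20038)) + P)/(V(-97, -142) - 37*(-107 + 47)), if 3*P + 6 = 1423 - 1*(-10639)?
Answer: -130724/193365 ≈ -0.67605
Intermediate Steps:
P = 12056/3 (P = -2 + (1423 - 1*(-10639))/3 = -2 + (1423 + 10639)/3 = -2 + (⅓)*12062 = -2 + 12062/3 = 12056/3 ≈ 4018.7)
V(X, o) = 633 + 183*o - 3*X*o (V(X, o) = -3*((o*X - 61*o) - 211) = -3*((X*o - 61*o) - 211) = -3*((-61*o + X*o) - 211) = -3*(-211 - 61*o + X*o) = 633 + 183*o - 3*X*o)
((19518 - 1*(-20038)) + P)/(V(-97, -142) - 37*(-107 + 47)) = ((19518 - 1*(-20038)) + 12056/3)/((633 + 183*(-142) - 3*(-97)*(-142)) - 37*(-107 + 47)) = ((19518 + 20038) + 12056/3)/((633 - 25986 - 41322) - 37*(-60)) = (39556 + 12056/3)/(-66675 + 2220) = (130724/3)/(-64455) = (130724/3)*(-1/64455) = -130724/193365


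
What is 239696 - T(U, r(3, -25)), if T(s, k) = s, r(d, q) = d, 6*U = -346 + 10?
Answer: 239752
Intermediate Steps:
U = -56 (U = (-346 + 10)/6 = (1/6)*(-336) = -56)
239696 - T(U, r(3, -25)) = 239696 - 1*(-56) = 239696 + 56 = 239752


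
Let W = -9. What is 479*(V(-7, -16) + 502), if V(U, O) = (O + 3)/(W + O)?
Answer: 6017677/25 ≈ 2.4071e+5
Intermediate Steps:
V(U, O) = (3 + O)/(-9 + O) (V(U, O) = (O + 3)/(-9 + O) = (3 + O)/(-9 + O))
479*(V(-7, -16) + 502) = 479*((3 - 16)/(-9 - 16) + 502) = 479*(-13/(-25) + 502) = 479*(-1/25*(-13) + 502) = 479*(13/25 + 502) = 479*(12563/25) = 6017677/25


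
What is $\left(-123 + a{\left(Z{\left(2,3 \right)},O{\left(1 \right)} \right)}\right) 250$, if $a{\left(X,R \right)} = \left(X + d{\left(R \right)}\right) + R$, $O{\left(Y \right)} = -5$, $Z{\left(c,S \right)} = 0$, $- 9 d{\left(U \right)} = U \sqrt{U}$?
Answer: $-32000 + \frac{1250 i \sqrt{5}}{9} \approx -32000.0 + 310.56 i$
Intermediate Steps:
$d{\left(U \right)} = - \frac{U^{\frac{3}{2}}}{9}$ ($d{\left(U \right)} = - \frac{U \sqrt{U}}{9} = - \frac{U^{\frac{3}{2}}}{9}$)
$a{\left(X,R \right)} = R + X - \frac{R^{\frac{3}{2}}}{9}$ ($a{\left(X,R \right)} = \left(X - \frac{R^{\frac{3}{2}}}{9}\right) + R = R + X - \frac{R^{\frac{3}{2}}}{9}$)
$\left(-123 + a{\left(Z{\left(2,3 \right)},O{\left(1 \right)} \right)}\right) 250 = \left(-123 - \left(5 + \frac{\left(-5\right)^{\frac{3}{2}}}{9}\right)\right) 250 = \left(-123 - \left(5 + \frac{\left(-5\right) i \sqrt{5}}{9}\right)\right) 250 = \left(-123 + \left(-5 + 0 + \frac{5 i \sqrt{5}}{9}\right)\right) 250 = \left(-123 - \left(5 - \frac{5 i \sqrt{5}}{9}\right)\right) 250 = \left(-128 + \frac{5 i \sqrt{5}}{9}\right) 250 = -32000 + \frac{1250 i \sqrt{5}}{9}$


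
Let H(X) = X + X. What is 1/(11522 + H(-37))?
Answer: 1/11448 ≈ 8.7352e-5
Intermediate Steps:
H(X) = 2*X
1/(11522 + H(-37)) = 1/(11522 + 2*(-37)) = 1/(11522 - 74) = 1/11448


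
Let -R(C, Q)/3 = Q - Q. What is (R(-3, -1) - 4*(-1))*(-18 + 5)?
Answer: -52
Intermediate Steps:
R(C, Q) = 0 (R(C, Q) = -3*(Q - Q) = -3*0 = 0)
(R(-3, -1) - 4*(-1))*(-18 + 5) = (0 - 4*(-1))*(-18 + 5) = (0 + 4)*(-13) = 4*(-13) = -52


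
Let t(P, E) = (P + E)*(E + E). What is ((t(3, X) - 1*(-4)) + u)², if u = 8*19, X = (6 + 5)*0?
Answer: 24336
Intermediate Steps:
X = 0 (X = 11*0 = 0)
t(P, E) = 2*E*(E + P) (t(P, E) = (E + P)*(2*E) = 2*E*(E + P))
u = 152
((t(3, X) - 1*(-4)) + u)² = ((2*0*(0 + 3) - 1*(-4)) + 152)² = ((2*0*3 + 4) + 152)² = ((0 + 4) + 152)² = (4 + 152)² = 156² = 24336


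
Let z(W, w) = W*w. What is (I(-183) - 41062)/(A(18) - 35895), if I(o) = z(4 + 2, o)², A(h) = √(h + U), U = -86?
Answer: -41801235090/1288451093 - 2329084*I*√17/1288451093 ≈ -32.443 - 0.0074532*I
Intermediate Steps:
A(h) = √(-86 + h) (A(h) = √(h - 86) = √(-86 + h))
I(o) = 36*o² (I(o) = ((4 + 2)*o)² = (6*o)² = 36*o²)
(I(-183) - 41062)/(A(18) - 35895) = (36*(-183)² - 41062)/(√(-86 + 18) - 35895) = (36*33489 - 41062)/(√(-68) - 35895) = (1205604 - 41062)/(2*I*√17 - 35895) = 1164542/(-35895 + 2*I*√17)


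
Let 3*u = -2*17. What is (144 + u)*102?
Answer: 13532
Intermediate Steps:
u = -34/3 (u = (-2*17)/3 = (⅓)*(-34) = -34/3 ≈ -11.333)
(144 + u)*102 = (144 - 34/3)*102 = (398/3)*102 = 13532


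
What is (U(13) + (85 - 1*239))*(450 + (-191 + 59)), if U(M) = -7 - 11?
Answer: -54696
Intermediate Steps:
U(M) = -18
(U(13) + (85 - 1*239))*(450 + (-191 + 59)) = (-18 + (85 - 1*239))*(450 + (-191 + 59)) = (-18 + (85 - 239))*(450 - 132) = (-18 - 154)*318 = -172*318 = -54696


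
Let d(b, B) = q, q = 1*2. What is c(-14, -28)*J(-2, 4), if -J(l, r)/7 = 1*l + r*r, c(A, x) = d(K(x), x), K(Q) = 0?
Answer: -196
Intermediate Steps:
q = 2
d(b, B) = 2
c(A, x) = 2
J(l, r) = -7*l - 7*r² (J(l, r) = -7*(1*l + r*r) = -7*(l + r²) = -7*l - 7*r²)
c(-14, -28)*J(-2, 4) = 2*(-7*(-2) - 7*4²) = 2*(14 - 7*16) = 2*(14 - 112) = 2*(-98) = -196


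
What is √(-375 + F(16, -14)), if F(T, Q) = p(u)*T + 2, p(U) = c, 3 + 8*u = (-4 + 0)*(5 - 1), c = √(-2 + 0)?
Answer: √(-373 + 16*I*√2) ≈ 0.58553 + 19.322*I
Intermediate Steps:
c = I*√2 (c = √(-2) = I*√2 ≈ 1.4142*I)
u = -19/8 (u = -3/8 + ((-4 + 0)*(5 - 1))/8 = -3/8 + (-4*4)/8 = -3/8 + (⅛)*(-16) = -3/8 - 2 = -19/8 ≈ -2.3750)
p(U) = I*√2
F(T, Q) = 2 + I*T*√2 (F(T, Q) = (I*√2)*T + 2 = I*T*√2 + 2 = 2 + I*T*√2)
√(-375 + F(16, -14)) = √(-375 + (2 + I*16*√2)) = √(-375 + (2 + 16*I*√2)) = √(-373 + 16*I*√2)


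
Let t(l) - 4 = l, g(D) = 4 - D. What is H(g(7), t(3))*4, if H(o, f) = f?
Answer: 28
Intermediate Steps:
t(l) = 4 + l
H(g(7), t(3))*4 = (4 + 3)*4 = 7*4 = 28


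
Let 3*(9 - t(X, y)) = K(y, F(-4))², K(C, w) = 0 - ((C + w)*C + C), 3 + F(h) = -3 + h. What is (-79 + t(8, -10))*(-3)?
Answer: 36310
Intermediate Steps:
F(h) = -6 + h (F(h) = -3 + (-3 + h) = -6 + h)
K(C, w) = -C - C*(C + w) (K(C, w) = 0 - (C*(C + w) + C) = 0 - (C + C*(C + w)) = 0 + (-C - C*(C + w)) = -C - C*(C + w))
t(X, y) = 9 - y²*(-9 + y)²/3 (t(X, y) = 9 - y²*(1 + y + (-6 - 4))²/3 = 9 - y²*(1 + y - 10)²/3 = 9 - y²*(-9 + y)²/3)
(-79 + t(8, -10))*(-3) = (-79 + (9 - ⅓*(-10)²*(-9 - 10)²))*(-3) = (-79 + (9 - ⅓*100*(-19)²))*(-3) = (-79 + (9 - ⅓*100*361))*(-3) = (-79 + (9 - 36100/3))*(-3) = (-79 - 36073/3)*(-3) = -36310/3*(-3) = 36310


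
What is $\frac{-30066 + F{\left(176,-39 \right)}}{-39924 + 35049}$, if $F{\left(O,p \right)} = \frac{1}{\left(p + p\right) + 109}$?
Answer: $\frac{186409}{30225} \approx 6.1674$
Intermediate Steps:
$F{\left(O,p \right)} = \frac{1}{109 + 2 p}$ ($F{\left(O,p \right)} = \frac{1}{2 p + 109} = \frac{1}{109 + 2 p}$)
$\frac{-30066 + F{\left(176,-39 \right)}}{-39924 + 35049} = \frac{-30066 + \frac{1}{109 + 2 \left(-39\right)}}{-39924 + 35049} = \frac{-30066 + \frac{1}{109 - 78}}{-4875} = \left(-30066 + \frac{1}{31}\right) \left(- \frac{1}{4875}\right) = \left(- \frac{932045}{31}\right) \left(- \frac{1}{4875}\right) = \frac{186409}{30225}$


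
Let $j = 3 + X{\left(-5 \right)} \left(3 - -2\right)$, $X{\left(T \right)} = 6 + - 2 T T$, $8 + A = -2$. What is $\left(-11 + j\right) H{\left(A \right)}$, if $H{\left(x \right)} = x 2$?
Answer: $4560$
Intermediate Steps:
$A = -10$ ($A = -8 - 2 = -10$)
$H{\left(x \right)} = 2 x$
$X{\left(T \right)} = 6 - 2 T^{2}$
$j = -217$ ($j = 3 + \left(6 - 2 \left(-5\right)^{2}\right) \left(3 - -2\right) = 3 + \left(6 - 50\right) \left(3 + 2\right) = 3 + \left(6 - 50\right) 5 = 3 - 220 = -217$)
$\left(-11 + j\right) H{\left(A \right)} = \left(-11 - 217\right) 2 \left(-10\right) = \left(-228\right) \left(-20\right) = 4560$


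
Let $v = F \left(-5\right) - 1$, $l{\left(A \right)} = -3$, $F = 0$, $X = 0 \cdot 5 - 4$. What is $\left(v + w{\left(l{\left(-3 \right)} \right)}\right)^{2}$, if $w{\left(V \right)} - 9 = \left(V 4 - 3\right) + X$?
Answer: $121$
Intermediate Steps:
$X = -4$ ($X = 0 - 4 = -4$)
$w{\left(V \right)} = 2 + 4 V$ ($w{\left(V \right)} = 9 + \left(\left(V 4 - 3\right) - 4\right) = 9 + \left(\left(4 V - 3\right) - 4\right) = 9 + \left(\left(-3 + 4 V\right) - 4\right) = 9 + \left(-7 + 4 V\right) = 2 + 4 V$)
$v = -1$ ($v = 0 \left(-5\right) - 1 = 0 - 1 = -1$)
$\left(v + w{\left(l{\left(-3 \right)} \right)}\right)^{2} = \left(-1 + \left(2 + 4 \left(-3\right)\right)\right)^{2} = \left(-1 + \left(2 - 12\right)\right)^{2} = \left(-1 - 10\right)^{2} = \left(-11\right)^{2} = 121$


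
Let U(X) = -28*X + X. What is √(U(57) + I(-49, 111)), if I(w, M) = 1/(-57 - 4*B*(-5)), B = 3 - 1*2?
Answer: 4*I*√131683/37 ≈ 39.23*I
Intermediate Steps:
B = 1 (B = 3 - 2 = 1)
U(X) = -27*X
I(w, M) = -1/37 (I(w, M) = 1/(-57 - 4*1*(-5)) = 1/(-57 - 4*(-5)) = 1/(-57 + 20) = 1/(-37) = -1/37)
√(U(57) + I(-49, 111)) = √(-27*57 - 1/37) = √(-1539 - 1/37) = √(-56944/37) = 4*I*√131683/37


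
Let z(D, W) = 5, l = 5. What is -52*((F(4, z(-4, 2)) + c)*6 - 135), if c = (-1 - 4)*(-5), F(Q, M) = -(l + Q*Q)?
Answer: 5772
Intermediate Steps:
F(Q, M) = -5 - Q² (F(Q, M) = -(5 + Q*Q) = -(5 + Q²) = -5 - Q²)
c = 25 (c = -5*(-5) = 25)
-52*((F(4, z(-4, 2)) + c)*6 - 135) = -52*(((-5 - 1*4²) + 25)*6 - 135) = -52*(((-5 - 1*16) + 25)*6 - 135) = -52*(((-5 - 16) + 25)*6 - 135) = -52*((-21 + 25)*6 - 135) = -52*(4*6 - 135) = -52*(24 - 135) = -52*(-111) = 5772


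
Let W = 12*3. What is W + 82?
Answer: 118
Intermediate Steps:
W = 36
W + 82 = 36 + 82 = 118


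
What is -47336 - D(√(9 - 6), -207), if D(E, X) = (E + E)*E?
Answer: -47342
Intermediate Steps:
D(E, X) = 2*E² (D(E, X) = (2*E)*E = 2*E²)
-47336 - D(√(9 - 6), -207) = -47336 - 2*(√(9 - 6))² = -47336 - 2*(√3)² = -47336 - 2*3 = -47336 - 1*6 = -47336 - 6 = -47342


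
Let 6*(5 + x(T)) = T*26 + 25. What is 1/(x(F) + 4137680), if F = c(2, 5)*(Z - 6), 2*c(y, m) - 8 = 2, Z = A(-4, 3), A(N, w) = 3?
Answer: 6/24825685 ≈ 2.4169e-7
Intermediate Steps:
Z = 3
c(y, m) = 5 (c(y, m) = 4 + (1/2)*2 = 4 + 1 = 5)
F = -15 (F = 5*(3 - 6) = 5*(-3) = -15)
x(T) = -5/6 + 13*T/3 (x(T) = -5 + (T*26 + 25)/6 = -5 + (26*T + 25)/6 = -5 + (25 + 26*T)/6 = -5 + (25/6 + 13*T/3) = -5/6 + 13*T/3)
1/(x(F) + 4137680) = 1/((-5/6 + (13/3)*(-15)) + 4137680) = 1/((-5/6 - 65) + 4137680) = 1/(-395/6 + 4137680) = 1/(24825685/6) = 6/24825685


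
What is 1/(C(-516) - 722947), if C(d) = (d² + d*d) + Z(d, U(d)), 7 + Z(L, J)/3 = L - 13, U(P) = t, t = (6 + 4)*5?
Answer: -1/192043 ≈ -5.2072e-6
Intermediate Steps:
t = 50 (t = 10*5 = 50)
U(P) = 50
Z(L, J) = -60 + 3*L (Z(L, J) = -21 + 3*(L - 13) = -21 + 3*(-13 + L) = -21 + (-39 + 3*L) = -60 + 3*L)
C(d) = -60 + 2*d² + 3*d (C(d) = (d² + d*d) + (-60 + 3*d) = (d² + d²) + (-60 + 3*d) = 2*d² + (-60 + 3*d) = -60 + 2*d² + 3*d)
1/(C(-516) - 722947) = 1/((-60 + 2*(-516)² + 3*(-516)) - 722947) = 1/((-60 + 2*266256 - 1548) - 722947) = 1/((-60 + 532512 - 1548) - 722947) = 1/(530904 - 722947) = 1/(-192043) = -1/192043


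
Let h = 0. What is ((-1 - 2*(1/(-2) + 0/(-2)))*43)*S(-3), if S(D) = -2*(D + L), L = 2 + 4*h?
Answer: 0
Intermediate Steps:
L = 2 (L = 2 + 4*0 = 2 + 0 = 2)
S(D) = -4 - 2*D (S(D) = -2*(D + 2) = -2*(2 + D) = -4 - 2*D)
((-1 - 2*(1/(-2) + 0/(-2)))*43)*S(-3) = ((-1 - 2*(1/(-2) + 0/(-2)))*43)*(-4 - 2*(-3)) = ((-1 - 2*(1*(-½) + 0*(-½)))*43)*(-4 + 6) = ((-1 - 2*(-½ + 0))*43)*2 = ((-1 - 2*(-½))*43)*2 = ((-1 + 1)*43)*2 = (0*43)*2 = 0*2 = 0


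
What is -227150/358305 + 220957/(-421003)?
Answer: -3178196897/2742681453 ≈ -1.1588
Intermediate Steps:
-227150/358305 + 220957/(-421003) = -227150*1/358305 + 220957*(-1/421003) = -45430/71661 - 20087/38273 = -3178196897/2742681453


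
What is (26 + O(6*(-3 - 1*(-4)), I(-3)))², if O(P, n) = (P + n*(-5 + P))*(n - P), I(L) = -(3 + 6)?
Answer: 5041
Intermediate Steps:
I(L) = -9 (I(L) = -1*9 = -9)
(26 + O(6*(-3 - 1*(-4)), I(-3)))² = (26 + (-(6*(-3 - 1*(-4)))² - 5*(-9)² + (6*(-3 - 1*(-4)))*(-9)² - 1*(-9)*(6*(-3 - 1*(-4)))² + 6*(6*(-3 - 1*(-4)))*(-9)))² = (26 + (-(6*(-3 + 4))² - 5*81 + (6*(-3 + 4))*81 - 1*(-9)*(6*(-3 + 4))² + 6*(6*(-3 + 4))*(-9)))² = (26 + (-(6*1)² - 405 + (6*1)*81 - 1*(-9)*(6*1)² + 6*(6*1)*(-9)))² = (26 + (-1*6² - 405 + 6*81 - 1*(-9)*6² + 6*6*(-9)))² = (26 + (-1*36 - 405 + 486 - 1*(-9)*36 - 324))² = (26 + (-36 - 405 + 486 + 324 - 324))² = (26 + 45)² = 71² = 5041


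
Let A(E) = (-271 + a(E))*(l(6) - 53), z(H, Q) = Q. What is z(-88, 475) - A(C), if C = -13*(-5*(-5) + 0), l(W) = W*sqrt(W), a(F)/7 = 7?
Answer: -11291 + 1332*sqrt(6) ≈ -8028.3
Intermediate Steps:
a(F) = 49 (a(F) = 7*7 = 49)
l(W) = W**(3/2)
C = -325 (C = -13*(25 + 0) = -13*25 = -325)
A(E) = 11766 - 1332*sqrt(6) (A(E) = (-271 + 49)*(6**(3/2) - 53) = -222*(6*sqrt(6) - 53) = -222*(-53 + 6*sqrt(6)) = 11766 - 1332*sqrt(6))
z(-88, 475) - A(C) = 475 - (11766 - 1332*sqrt(6)) = 475 + (-11766 + 1332*sqrt(6)) = -11291 + 1332*sqrt(6)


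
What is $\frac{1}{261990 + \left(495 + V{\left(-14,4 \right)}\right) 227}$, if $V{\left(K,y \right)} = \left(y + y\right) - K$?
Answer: $\frac{1}{379349} \approx 2.6361 \cdot 10^{-6}$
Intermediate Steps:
$V{\left(K,y \right)} = - K + 2 y$ ($V{\left(K,y \right)} = 2 y - K = - K + 2 y$)
$\frac{1}{261990 + \left(495 + V{\left(-14,4 \right)}\right) 227} = \frac{1}{261990 + \left(495 + \left(\left(-1\right) \left(-14\right) + 2 \cdot 4\right)\right) 227} = \frac{1}{261990 + \left(495 + \left(14 + 8\right)\right) 227} = \frac{1}{261990 + \left(495 + 22\right) 227} = \frac{1}{261990 + 517 \cdot 227} = \frac{1}{261990 + 117359} = \frac{1}{379349}$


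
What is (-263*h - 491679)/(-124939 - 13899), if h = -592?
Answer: 335983/138838 ≈ 2.4200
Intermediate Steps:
(-263*h - 491679)/(-124939 - 13899) = (-263*(-592) - 491679)/(-124939 - 13899) = (155696 - 491679)/(-138838) = -335983*(-1/138838) = 335983/138838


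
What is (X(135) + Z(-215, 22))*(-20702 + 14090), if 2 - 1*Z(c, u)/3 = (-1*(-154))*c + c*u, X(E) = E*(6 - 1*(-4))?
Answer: -759560112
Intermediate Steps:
X(E) = 10*E (X(E) = E*(6 + 4) = E*10 = 10*E)
Z(c, u) = 6 - 462*c - 3*c*u (Z(c, u) = 6 - 3*((-1*(-154))*c + c*u) = 6 - 3*(154*c + c*u) = 6 + (-462*c - 3*c*u) = 6 - 462*c - 3*c*u)
(X(135) + Z(-215, 22))*(-20702 + 14090) = (10*135 + (6 - 462*(-215) - 3*(-215)*22))*(-20702 + 14090) = (1350 + (6 + 99330 + 14190))*(-6612) = (1350 + 113526)*(-6612) = 114876*(-6612) = -759560112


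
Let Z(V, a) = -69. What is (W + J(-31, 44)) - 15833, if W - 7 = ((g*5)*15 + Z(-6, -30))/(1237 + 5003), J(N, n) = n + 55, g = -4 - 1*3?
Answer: -16356179/1040 ≈ -15727.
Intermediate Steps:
g = -7 (g = -4 - 3 = -7)
J(N, n) = 55 + n
W = 7181/1040 (W = 7 + (-7*5*15 - 69)/(1237 + 5003) = 7 + (-35*15 - 69)/6240 = 7 + (-525 - 69)*(1/6240) = 7 - 594*1/6240 = 7 - 99/1040 = 7181/1040 ≈ 6.9048)
(W + J(-31, 44)) - 15833 = (7181/1040 + (55 + 44)) - 15833 = (7181/1040 + 99) - 15833 = 110141/1040 - 15833 = -16356179/1040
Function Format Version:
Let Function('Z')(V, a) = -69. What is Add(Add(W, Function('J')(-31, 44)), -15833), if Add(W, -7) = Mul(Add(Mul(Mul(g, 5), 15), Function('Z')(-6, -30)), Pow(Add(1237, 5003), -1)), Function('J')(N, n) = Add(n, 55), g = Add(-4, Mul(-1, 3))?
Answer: Rational(-16356179, 1040) ≈ -15727.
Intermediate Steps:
g = -7 (g = Add(-4, -3) = -7)
Function('J')(N, n) = Add(55, n)
W = Rational(7181, 1040) (W = Add(7, Mul(Add(Mul(Mul(-7, 5), 15), -69), Pow(Add(1237, 5003), -1))) = Add(7, Mul(Add(Mul(-35, 15), -69), Pow(6240, -1))) = Add(7, Mul(Add(-525, -69), Rational(1, 6240))) = Add(7, Mul(-594, Rational(1, 6240))) = Add(7, Rational(-99, 1040)) = Rational(7181, 1040) ≈ 6.9048)
Add(Add(W, Function('J')(-31, 44)), -15833) = Add(Add(Rational(7181, 1040), Add(55, 44)), -15833) = Add(Add(Rational(7181, 1040), 99), -15833) = Add(Rational(110141, 1040), -15833) = Rational(-16356179, 1040)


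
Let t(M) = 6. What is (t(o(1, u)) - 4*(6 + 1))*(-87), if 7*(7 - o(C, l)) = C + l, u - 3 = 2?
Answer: 1914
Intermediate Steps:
u = 5 (u = 3 + 2 = 5)
o(C, l) = 7 - C/7 - l/7 (o(C, l) = 7 - (C + l)/7 = 7 + (-C/7 - l/7) = 7 - C/7 - l/7)
(t(o(1, u)) - 4*(6 + 1))*(-87) = (6 - 4*(6 + 1))*(-87) = (6 - 4*7)*(-87) = (6 - 28)*(-87) = -22*(-87) = 1914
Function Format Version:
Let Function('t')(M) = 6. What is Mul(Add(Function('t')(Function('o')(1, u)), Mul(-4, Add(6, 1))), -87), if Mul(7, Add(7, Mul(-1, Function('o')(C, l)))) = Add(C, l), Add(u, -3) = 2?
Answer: 1914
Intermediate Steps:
u = 5 (u = Add(3, 2) = 5)
Function('o')(C, l) = Add(7, Mul(Rational(-1, 7), C), Mul(Rational(-1, 7), l)) (Function('o')(C, l) = Add(7, Mul(Rational(-1, 7), Add(C, l))) = Add(7, Add(Mul(Rational(-1, 7), C), Mul(Rational(-1, 7), l))) = Add(7, Mul(Rational(-1, 7), C), Mul(Rational(-1, 7), l)))
Mul(Add(Function('t')(Function('o')(1, u)), Mul(-4, Add(6, 1))), -87) = Mul(Add(6, Mul(-4, Add(6, 1))), -87) = Mul(Add(6, Mul(-4, 7)), -87) = Mul(Add(6, -28), -87) = Mul(-22, -87) = 1914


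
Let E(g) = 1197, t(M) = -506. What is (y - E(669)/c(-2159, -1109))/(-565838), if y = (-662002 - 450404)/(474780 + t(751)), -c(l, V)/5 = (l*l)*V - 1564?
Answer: 798670782389938/192675232987698070155 ≈ 4.1452e-6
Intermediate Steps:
c(l, V) = 7820 - 5*V*l² (c(l, V) = -5*((l*l)*V - 1564) = -5*(l²*V - 1564) = -5*(V*l² - 1564) = -5*(-1564 + V*l²) = 7820 - 5*V*l²)
y = -556203/237137 (y = (-662002 - 450404)/(474780 - 506) = -1112406/474274 = -1112406*1/474274 = -556203/237137 ≈ -2.3455)
(y - E(669)/c(-2159, -1109))/(-565838) = (-556203/237137 - 1197/(7820 - 5*(-1109)*(-2159)²))/(-565838) = (-556203/237137 - 1197/(7820 - 5*(-1109)*4661281))*(-1/565838) = (-556203/237137 - 1197/(7820 + 25846803145))*(-1/565838) = (-556203/237137 - 1197/25846810965)*(-1/565838) = (-556203/237137 - 1*133/2871867885)*(-1/565838) = (-556203/237137 - 133/2871867885)*(-1/565838) = -1597341564779876/681026134645245*(-1/565838) = 798670782389938/192675232987698070155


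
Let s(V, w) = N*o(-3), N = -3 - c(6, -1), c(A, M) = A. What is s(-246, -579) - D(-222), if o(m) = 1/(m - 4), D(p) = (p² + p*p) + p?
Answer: -688413/7 ≈ -98345.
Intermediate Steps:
N = -9 (N = -3 - 1*6 = -3 - 6 = -9)
D(p) = p + 2*p² (D(p) = (p² + p²) + p = 2*p² + p = p + 2*p²)
o(m) = 1/(-4 + m)
s(V, w) = 9/7 (s(V, w) = -9/(-4 - 3) = -9/(-7) = -9*(-⅐) = 9/7)
s(-246, -579) - D(-222) = 9/7 - (-222)*(1 + 2*(-222)) = 9/7 - (-222)*(1 - 444) = 9/7 - (-222)*(-443) = 9/7 - 1*98346 = 9/7 - 98346 = -688413/7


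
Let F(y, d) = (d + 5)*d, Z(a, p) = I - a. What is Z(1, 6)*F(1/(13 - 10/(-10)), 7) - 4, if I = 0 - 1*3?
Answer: -340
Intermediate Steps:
I = -3 (I = 0 - 3 = -3)
Z(a, p) = -3 - a
F(y, d) = d*(5 + d) (F(y, d) = (5 + d)*d = d*(5 + d))
Z(1, 6)*F(1/(13 - 10/(-10)), 7) - 4 = (-3 - 1*1)*(7*(5 + 7)) - 4 = (-3 - 1)*(7*12) - 4 = -4*84 - 4 = -336 - 4 = -340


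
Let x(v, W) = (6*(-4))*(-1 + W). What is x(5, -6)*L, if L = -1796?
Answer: -301728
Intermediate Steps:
x(v, W) = 24 - 24*W (x(v, W) = -24*(-1 + W) = 24 - 24*W)
x(5, -6)*L = (24 - 24*(-6))*(-1796) = (24 + 144)*(-1796) = 168*(-1796) = -301728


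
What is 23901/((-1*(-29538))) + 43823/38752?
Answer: 370109221/190776096 ≈ 1.9400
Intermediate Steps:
23901/((-1*(-29538))) + 43823/38752 = 23901/29538 + 43823*(1/38752) = 23901*(1/29538) + 43823/38752 = 7967/9846 + 43823/38752 = 370109221/190776096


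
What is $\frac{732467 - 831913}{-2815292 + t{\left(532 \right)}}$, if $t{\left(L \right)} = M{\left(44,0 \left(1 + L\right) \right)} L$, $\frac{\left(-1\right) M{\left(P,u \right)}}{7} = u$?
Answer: $\frac{49723}{1407646} \approx 0.035324$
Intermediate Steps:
$M{\left(P,u \right)} = - 7 u$
$t{\left(L \right)} = 0$ ($t{\left(L \right)} = - 7 \cdot 0 \left(1 + L\right) L = \left(-7\right) 0 L = 0 L = 0$)
$\frac{732467 - 831913}{-2815292 + t{\left(532 \right)}} = \frac{732467 - 831913}{-2815292 + 0} = - \frac{99446}{-2815292} = \left(-99446\right) \left(- \frac{1}{2815292}\right) = \frac{49723}{1407646}$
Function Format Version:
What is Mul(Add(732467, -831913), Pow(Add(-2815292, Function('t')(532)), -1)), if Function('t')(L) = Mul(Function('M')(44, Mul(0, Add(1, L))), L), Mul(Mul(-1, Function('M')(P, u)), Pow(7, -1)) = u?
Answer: Rational(49723, 1407646) ≈ 0.035324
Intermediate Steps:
Function('M')(P, u) = Mul(-7, u)
Function('t')(L) = 0 (Function('t')(L) = Mul(Mul(-7, Mul(0, Add(1, L))), L) = Mul(Mul(-7, 0), L) = Mul(0, L) = 0)
Mul(Add(732467, -831913), Pow(Add(-2815292, Function('t')(532)), -1)) = Mul(Add(732467, -831913), Pow(Add(-2815292, 0), -1)) = Mul(-99446, Pow(-2815292, -1)) = Mul(-99446, Rational(-1, 2815292)) = Rational(49723, 1407646)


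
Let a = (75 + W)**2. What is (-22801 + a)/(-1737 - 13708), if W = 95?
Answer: -6099/15445 ≈ -0.39489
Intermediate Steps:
a = 28900 (a = (75 + 95)**2 = 170**2 = 28900)
(-22801 + a)/(-1737 - 13708) = (-22801 + 28900)/(-1737 - 13708) = 6099/(-15445) = 6099*(-1/15445) = -6099/15445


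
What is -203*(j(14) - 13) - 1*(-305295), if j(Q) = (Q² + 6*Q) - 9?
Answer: 252921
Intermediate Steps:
j(Q) = -9 + Q² + 6*Q
-203*(j(14) - 13) - 1*(-305295) = -203*((-9 + 14² + 6*14) - 13) - 1*(-305295) = -203*((-9 + 196 + 84) - 13) + 305295 = -203*(271 - 13) + 305295 = -203*258 + 305295 = -52374 + 305295 = 252921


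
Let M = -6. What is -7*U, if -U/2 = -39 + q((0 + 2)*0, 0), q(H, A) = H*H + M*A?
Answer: -546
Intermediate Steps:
q(H, A) = H² - 6*A (q(H, A) = H*H - 6*A = H² - 6*A)
U = 78 (U = -2*(-39 + (((0 + 2)*0)² - 6*0)) = -2*(-39 + ((2*0)² + 0)) = -2*(-39 + (0² + 0)) = -2*(-39 + (0 + 0)) = -2*(-39 + 0) = -2*(-39) = 78)
-7*U = -7*78 = -546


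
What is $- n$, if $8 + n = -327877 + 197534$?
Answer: $130351$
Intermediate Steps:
$n = -130351$ ($n = -8 + \left(-327877 + 197534\right) = -8 - 130343 = -130351$)
$- n = \left(-1\right) \left(-130351\right) = 130351$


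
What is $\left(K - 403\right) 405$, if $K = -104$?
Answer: $-205335$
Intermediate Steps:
$\left(K - 403\right) 405 = \left(-104 - 403\right) 405 = \left(-507\right) 405 = -205335$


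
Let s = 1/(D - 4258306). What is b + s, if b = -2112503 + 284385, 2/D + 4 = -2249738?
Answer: -8756767354650047057/4790044928527 ≈ -1.8281e+6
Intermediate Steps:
D = -1/1124871 (D = 2/(-4 - 2249738) = 2/(-2249742) = 2*(-1/2249742) = -1/1124871 ≈ -8.8899e-7)
b = -1828118
s = -1124871/4790044928527 (s = 1/(-1/1124871 - 4258306) = 1/(-4790044928527/1124871) = -1124871/4790044928527 ≈ -2.3484e-7)
b + s = -1828118 - 1124871/4790044928527 = -8756767354650047057/4790044928527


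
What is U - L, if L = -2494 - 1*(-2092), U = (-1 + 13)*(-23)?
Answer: 126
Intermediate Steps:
U = -276 (U = 12*(-23) = -276)
L = -402 (L = -2494 + 2092 = -402)
U - L = -276 - 1*(-402) = -276 + 402 = 126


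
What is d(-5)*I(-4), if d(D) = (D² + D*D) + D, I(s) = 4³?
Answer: 2880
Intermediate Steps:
I(s) = 64
d(D) = D + 2*D² (d(D) = (D² + D²) + D = 2*D² + D = D + 2*D²)
d(-5)*I(-4) = -5*(1 + 2*(-5))*64 = -5*(1 - 10)*64 = -5*(-9)*64 = 45*64 = 2880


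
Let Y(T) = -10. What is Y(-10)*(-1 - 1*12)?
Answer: 130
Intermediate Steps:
Y(-10)*(-1 - 1*12) = -10*(-1 - 1*12) = -10*(-1 - 12) = -10*(-13) = 130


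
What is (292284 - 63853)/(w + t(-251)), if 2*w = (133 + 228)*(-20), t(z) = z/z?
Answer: -228431/3609 ≈ -63.295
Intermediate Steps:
t(z) = 1
w = -3610 (w = ((133 + 228)*(-20))/2 = (361*(-20))/2 = (½)*(-7220) = -3610)
(292284 - 63853)/(w + t(-251)) = (292284 - 63853)/(-3610 + 1) = 228431/(-3609) = 228431*(-1/3609) = -228431/3609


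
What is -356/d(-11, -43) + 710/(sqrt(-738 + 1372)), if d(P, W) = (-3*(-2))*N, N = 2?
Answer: -89/3 + 355*sqrt(634)/317 ≈ -1.4690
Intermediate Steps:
d(P, W) = 12 (d(P, W) = -3*(-2)*2 = 6*2 = 12)
-356/d(-11, -43) + 710/(sqrt(-738 + 1372)) = -356/12 + 710/(sqrt(-738 + 1372)) = -356*1/12 + 710/(sqrt(634)) = -89/3 + 710*(sqrt(634)/634) = -89/3 + 355*sqrt(634)/317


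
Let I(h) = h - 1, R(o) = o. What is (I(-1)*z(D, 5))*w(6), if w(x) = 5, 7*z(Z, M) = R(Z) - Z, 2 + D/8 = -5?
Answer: 0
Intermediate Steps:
D = -56 (D = -16 + 8*(-5) = -16 - 40 = -56)
z(Z, M) = 0 (z(Z, M) = (Z - Z)/7 = (⅐)*0 = 0)
I(h) = -1 + h
(I(-1)*z(D, 5))*w(6) = ((-1 - 1)*0)*5 = -2*0*5 = 0*5 = 0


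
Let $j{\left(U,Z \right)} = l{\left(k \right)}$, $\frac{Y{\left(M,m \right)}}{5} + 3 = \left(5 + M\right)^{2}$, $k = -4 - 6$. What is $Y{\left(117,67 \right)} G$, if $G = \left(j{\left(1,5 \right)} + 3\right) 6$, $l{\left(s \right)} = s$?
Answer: $-3125010$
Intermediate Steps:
$k = -10$ ($k = -4 - 6 = -10$)
$Y{\left(M,m \right)} = -15 + 5 \left(5 + M\right)^{2}$
$j{\left(U,Z \right)} = -10$
$G = -42$ ($G = \left(-10 + 3\right) 6 = \left(-7\right) 6 = -42$)
$Y{\left(117,67 \right)} G = \left(-15 + 5 \left(5 + 117\right)^{2}\right) \left(-42\right) = \left(-15 + 5 \cdot 122^{2}\right) \left(-42\right) = \left(-15 + 5 \cdot 14884\right) \left(-42\right) = \left(-15 + 74420\right) \left(-42\right) = 74405 \left(-42\right) = -3125010$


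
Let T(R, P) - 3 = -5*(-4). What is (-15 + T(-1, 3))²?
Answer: 64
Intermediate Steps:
T(R, P) = 23 (T(R, P) = 3 - 5*(-4) = 3 + 20 = 23)
(-15 + T(-1, 3))² = (-15 + 23)² = 8² = 64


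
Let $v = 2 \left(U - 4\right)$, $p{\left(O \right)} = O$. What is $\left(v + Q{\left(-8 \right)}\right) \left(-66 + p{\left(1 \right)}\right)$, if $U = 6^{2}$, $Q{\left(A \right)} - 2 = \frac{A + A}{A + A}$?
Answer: $-4355$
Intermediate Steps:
$Q{\left(A \right)} = 3$ ($Q{\left(A \right)} = 2 + \frac{A + A}{A + A} = 2 + \frac{2 A}{2 A} = 2 + 2 A \frac{1}{2 A} = 2 + 1 = 3$)
$U = 36$
$v = 64$ ($v = 2 \left(36 - 4\right) = 2 \cdot 32 = 64$)
$\left(v + Q{\left(-8 \right)}\right) \left(-66 + p{\left(1 \right)}\right) = \left(64 + 3\right) \left(-66 + 1\right) = 67 \left(-65\right) = -4355$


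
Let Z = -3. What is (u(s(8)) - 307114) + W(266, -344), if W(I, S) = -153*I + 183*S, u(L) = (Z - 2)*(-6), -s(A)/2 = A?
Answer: -410734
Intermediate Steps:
s(A) = -2*A
u(L) = 30 (u(L) = (-3 - 2)*(-6) = -5*(-6) = 30)
(u(s(8)) - 307114) + W(266, -344) = (30 - 307114) + (-153*266 + 183*(-344)) = -307084 + (-40698 - 62952) = -307084 - 103650 = -410734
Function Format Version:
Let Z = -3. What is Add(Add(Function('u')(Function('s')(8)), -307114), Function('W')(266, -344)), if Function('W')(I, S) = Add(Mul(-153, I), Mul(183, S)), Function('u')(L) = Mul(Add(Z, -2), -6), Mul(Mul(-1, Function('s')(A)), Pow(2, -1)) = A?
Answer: -410734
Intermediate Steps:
Function('s')(A) = Mul(-2, A)
Function('u')(L) = 30 (Function('u')(L) = Mul(Add(-3, -2), -6) = Mul(-5, -6) = 30)
Add(Add(Function('u')(Function('s')(8)), -307114), Function('W')(266, -344)) = Add(Add(30, -307114), Add(Mul(-153, 266), Mul(183, -344))) = Add(-307084, Add(-40698, -62952)) = Add(-307084, -103650) = -410734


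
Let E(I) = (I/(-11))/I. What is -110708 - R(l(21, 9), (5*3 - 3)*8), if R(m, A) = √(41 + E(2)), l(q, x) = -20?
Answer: -110708 - 15*√22/11 ≈ -1.1071e+5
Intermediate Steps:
E(I) = -1/11 (E(I) = (I*(-1/11))/I = (-I/11)/I = -1/11)
R(m, A) = 15*√22/11 (R(m, A) = √(41 - 1/11) = √(450/11) = 15*√22/11)
-110708 - R(l(21, 9), (5*3 - 3)*8) = -110708 - 15*√22/11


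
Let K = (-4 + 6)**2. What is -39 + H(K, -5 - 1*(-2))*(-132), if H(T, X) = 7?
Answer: -963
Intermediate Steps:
K = 4 (K = 2**2 = 4)
-39 + H(K, -5 - 1*(-2))*(-132) = -39 + 7*(-132) = -39 - 924 = -963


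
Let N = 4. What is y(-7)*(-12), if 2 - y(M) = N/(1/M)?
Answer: -360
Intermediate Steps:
y(M) = 2 - 4*M (y(M) = 2 - 4/(1/M) = 2 - 4*M)
y(-7)*(-12) = (2 - 4*(-7))*(-12) = (2 + 28)*(-12) = 30*(-12) = -360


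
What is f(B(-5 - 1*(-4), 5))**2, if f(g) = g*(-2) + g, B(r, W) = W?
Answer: 25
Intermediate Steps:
f(g) = -g (f(g) = -2*g + g = -g)
f(B(-5 - 1*(-4), 5))**2 = (-1*5)**2 = (-5)**2 = 25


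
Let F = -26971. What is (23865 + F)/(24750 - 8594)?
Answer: -1553/8078 ≈ -0.19225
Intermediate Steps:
(23865 + F)/(24750 - 8594) = (23865 - 26971)/(24750 - 8594) = -3106/16156 = -3106*1/16156 = -1553/8078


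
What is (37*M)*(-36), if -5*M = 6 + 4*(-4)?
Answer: -2664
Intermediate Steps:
M = 2 (M = -(6 + 4*(-4))/5 = -(6 - 16)/5 = -⅕*(-10) = 2)
(37*M)*(-36) = (37*2)*(-36) = 74*(-36) = -2664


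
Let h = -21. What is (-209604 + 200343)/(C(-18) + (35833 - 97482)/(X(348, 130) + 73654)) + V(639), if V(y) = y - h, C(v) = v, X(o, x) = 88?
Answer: 1599667962/1389005 ≈ 1151.7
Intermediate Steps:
V(y) = 21 + y (V(y) = y - 1*(-21) = y + 21 = 21 + y)
(-209604 + 200343)/(C(-18) + (35833 - 97482)/(X(348, 130) + 73654)) + V(639) = (-209604 + 200343)/(-18 + (35833 - 97482)/(88 + 73654)) + (21 + 639) = -9261/(-18 - 61649/73742) + 660 = -9261/(-1389005/73742) + 660 = -9261*(-73742/1389005) + 660 = 682924662/1389005 + 660 = 1599667962/1389005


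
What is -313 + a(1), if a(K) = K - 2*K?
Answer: -314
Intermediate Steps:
a(K) = -K
-313 + a(1) = -313 - 1*1 = -313 - 1 = -314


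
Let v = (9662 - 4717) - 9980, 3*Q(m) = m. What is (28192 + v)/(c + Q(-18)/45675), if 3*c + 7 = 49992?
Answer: 352565325/253673873 ≈ 1.3898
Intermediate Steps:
c = 49985/3 (c = -7/3 + (⅓)*49992 = -7/3 + 16664 = 49985/3 ≈ 16662.)
Q(m) = m/3
v = -5035 (v = 4945 - 9980 = -5035)
(28192 + v)/(c + Q(-18)/45675) = (28192 - 5035)/(49985/3 + ((⅓)*(-18))/45675) = 23157/(49985/3 - 6*1/45675) = 23157/(49985/3 - 2/15225) = 23157/(253673873/15225) = 23157*(15225/253673873) = 352565325/253673873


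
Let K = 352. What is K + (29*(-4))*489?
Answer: -56372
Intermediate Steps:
K + (29*(-4))*489 = 352 + (29*(-4))*489 = 352 - 116*489 = 352 - 56724 = -56372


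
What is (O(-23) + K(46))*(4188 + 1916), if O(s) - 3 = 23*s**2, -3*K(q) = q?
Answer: 222576256/3 ≈ 7.4192e+7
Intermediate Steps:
K(q) = -q/3
O(s) = 3 + 23*s**2
(O(-23) + K(46))*(4188 + 1916) = ((3 + 23*(-23)**2) - 1/3*46)*(4188 + 1916) = ((3 + 23*529) - 46/3)*6104 = ((3 + 12167) - 46/3)*6104 = (12170 - 46/3)*6104 = (36464/3)*6104 = 222576256/3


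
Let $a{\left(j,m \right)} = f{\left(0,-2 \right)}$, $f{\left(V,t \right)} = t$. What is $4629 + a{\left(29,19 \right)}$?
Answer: $4627$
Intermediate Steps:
$a{\left(j,m \right)} = -2$
$4629 + a{\left(29,19 \right)} = 4629 - 2 = 4627$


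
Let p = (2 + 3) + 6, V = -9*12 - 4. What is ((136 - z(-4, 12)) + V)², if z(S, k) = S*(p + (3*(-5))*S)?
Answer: 94864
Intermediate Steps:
V = -112 (V = -108 - 4 = -112)
p = 11 (p = 5 + 6 = 11)
z(S, k) = S*(11 - 15*S) (z(S, k) = S*(11 + (3*(-5))*S) = S*(11 - 15*S))
((136 - z(-4, 12)) + V)² = ((136 - (-4)*(11 - 15*(-4))) - 112)² = ((136 - (-4)*(11 + 60)) - 112)² = ((136 - (-4)*71) - 112)² = ((136 - 1*(-284)) - 112)² = ((136 + 284) - 112)² = (420 - 112)² = 308² = 94864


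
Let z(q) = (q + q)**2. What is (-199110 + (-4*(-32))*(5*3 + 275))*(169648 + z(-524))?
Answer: -205395544480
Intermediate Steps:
z(q) = 4*q**2 (z(q) = (2*q)**2 = 4*q**2)
(-199110 + (-4*(-32))*(5*3 + 275))*(169648 + z(-524)) = (-199110 + (-4*(-32))*(5*3 + 275))*(169648 + 4*(-524)**2) = (-199110 + 128*(15 + 275))*(169648 + 4*274576) = (-199110 + 128*290)*(169648 + 1098304) = (-199110 + 37120)*1267952 = -161990*1267952 = -205395544480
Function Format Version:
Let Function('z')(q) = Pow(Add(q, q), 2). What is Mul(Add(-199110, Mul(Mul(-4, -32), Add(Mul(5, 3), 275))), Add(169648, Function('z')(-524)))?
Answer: -205395544480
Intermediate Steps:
Function('z')(q) = Mul(4, Pow(q, 2)) (Function('z')(q) = Pow(Mul(2, q), 2) = Mul(4, Pow(q, 2)))
Mul(Add(-199110, Mul(Mul(-4, -32), Add(Mul(5, 3), 275))), Add(169648, Function('z')(-524))) = Mul(Add(-199110, Mul(Mul(-4, -32), Add(Mul(5, 3), 275))), Add(169648, Mul(4, Pow(-524, 2)))) = Mul(Add(-199110, Mul(128, Add(15, 275))), Add(169648, Mul(4, 274576))) = Mul(Add(-199110, Mul(128, 290)), Add(169648, 1098304)) = Mul(Add(-199110, 37120), 1267952) = Mul(-161990, 1267952) = -205395544480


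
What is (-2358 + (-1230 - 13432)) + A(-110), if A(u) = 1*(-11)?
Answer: -17031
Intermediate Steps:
A(u) = -11
(-2358 + (-1230 - 13432)) + A(-110) = (-2358 + (-1230 - 13432)) - 11 = (-2358 - 14662) - 11 = -17020 - 11 = -17031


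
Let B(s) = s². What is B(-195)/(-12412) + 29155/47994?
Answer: -731549995/297850764 ≈ -2.4561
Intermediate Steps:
B(-195)/(-12412) + 29155/47994 = (-195)²/(-12412) + 29155/47994 = 38025*(-1/12412) + 29155*(1/47994) = -38025/12412 + 29155/47994 = -731549995/297850764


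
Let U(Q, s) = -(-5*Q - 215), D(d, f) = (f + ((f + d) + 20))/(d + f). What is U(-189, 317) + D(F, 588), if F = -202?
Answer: -140393/193 ≈ -727.42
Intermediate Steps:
D(d, f) = (20 + d + 2*f)/(d + f) (D(d, f) = (f + ((d + f) + 20))/(d + f) = (f + (20 + d + f))/(d + f) = (20 + d + 2*f)/(d + f))
U(Q, s) = 215 + 5*Q (U(Q, s) = -(-215 - 5*Q) = 215 + 5*Q)
U(-189, 317) + D(F, 588) = (215 + 5*(-189)) + (20 - 202 + 2*588)/(-202 + 588) = (215 - 945) + (20 - 202 + 1176)/386 = -730 + (1/386)*994 = -730 + 497/193 = -140393/193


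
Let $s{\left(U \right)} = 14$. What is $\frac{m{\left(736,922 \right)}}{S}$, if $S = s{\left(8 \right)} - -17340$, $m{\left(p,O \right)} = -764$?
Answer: $- \frac{382}{8677} \approx -0.044024$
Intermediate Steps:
$S = 17354$ ($S = 14 - -17340 = 14 + 17340 = 17354$)
$\frac{m{\left(736,922 \right)}}{S} = - \frac{764}{17354} = \left(-764\right) \frac{1}{17354} = - \frac{382}{8677}$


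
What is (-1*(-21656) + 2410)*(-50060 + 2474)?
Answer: -1145204676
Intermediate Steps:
(-1*(-21656) + 2410)*(-50060 + 2474) = (21656 + 2410)*(-47586) = 24066*(-47586) = -1145204676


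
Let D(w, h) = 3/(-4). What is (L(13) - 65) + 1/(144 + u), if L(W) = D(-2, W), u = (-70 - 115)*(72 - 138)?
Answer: -1624549/24708 ≈ -65.750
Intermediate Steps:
D(w, h) = -¾ (D(w, h) = 3*(-¼) = -¾)
u = 12210 (u = -185*(-66) = 12210)
L(W) = -¾
(L(13) - 65) + 1/(144 + u) = (-¾ - 65) + 1/(144 + 12210) = -263/4 + 1/12354 = -1624549/24708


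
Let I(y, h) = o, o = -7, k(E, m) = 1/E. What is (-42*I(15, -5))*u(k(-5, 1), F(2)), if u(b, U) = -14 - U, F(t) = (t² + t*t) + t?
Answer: -7056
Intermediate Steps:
F(t) = t + 2*t² (F(t) = (t² + t²) + t = 2*t² + t = t + 2*t²)
I(y, h) = -7
(-42*I(15, -5))*u(k(-5, 1), F(2)) = (-42*(-7))*(-14 - 2*(1 + 2*2)) = 294*(-14 - 2*(1 + 4)) = 294*(-14 - 2*5) = 294*(-14 - 1*10) = 294*(-14 - 10) = 294*(-24) = -7056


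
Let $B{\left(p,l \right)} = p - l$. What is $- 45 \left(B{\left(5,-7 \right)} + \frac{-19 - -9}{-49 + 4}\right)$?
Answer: $-550$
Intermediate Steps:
$- 45 \left(B{\left(5,-7 \right)} + \frac{-19 - -9}{-49 + 4}\right) = - 45 \left(\left(5 - -7\right) + \frac{-19 - -9}{-49 + 4}\right) = - 45 \left(\left(5 + 7\right) + \frac{-19 + 9}{-45}\right) = - 45 \left(12 - - \frac{2}{9}\right) = - 45 \left(12 + \frac{2}{9}\right) = \left(-45\right) \frac{110}{9} = -550$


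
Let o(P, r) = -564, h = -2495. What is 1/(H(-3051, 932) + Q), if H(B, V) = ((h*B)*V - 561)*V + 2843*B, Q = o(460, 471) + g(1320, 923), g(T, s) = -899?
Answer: 1/6612169502572 ≈ 1.5124e-13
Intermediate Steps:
Q = -1463 (Q = -564 - 899 = -1463)
H(B, V) = 2843*B + V*(-561 - 2495*B*V) (H(B, V) = ((-2495*B)*V - 561)*V + 2843*B = (-2495*B*V - 561)*V + 2843*B = (-561 - 2495*B*V)*V + 2843*B = V*(-561 - 2495*B*V) + 2843*B = 2843*B + V*(-561 - 2495*B*V))
1/(H(-3051, 932) + Q) = 1/((-561*932 + 2843*(-3051) - 2495*(-3051)*932²) - 1463) = 1/((-522852 - 8673993 - 2495*(-3051)*868624) - 1463) = 1/((-522852 - 8673993 + 6612178700880) - 1463) = 1/(6612169504035 - 1463) = 1/6612169502572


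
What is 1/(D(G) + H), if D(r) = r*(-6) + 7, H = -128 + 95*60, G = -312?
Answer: 1/7451 ≈ 0.00013421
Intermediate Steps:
H = 5572 (H = -128 + 5700 = 5572)
D(r) = 7 - 6*r (D(r) = -6*r + 7 = 7 - 6*r)
1/(D(G) + H) = 1/((7 - 6*(-312)) + 5572) = 1/((7 + 1872) + 5572) = 1/(1879 + 5572) = 1/7451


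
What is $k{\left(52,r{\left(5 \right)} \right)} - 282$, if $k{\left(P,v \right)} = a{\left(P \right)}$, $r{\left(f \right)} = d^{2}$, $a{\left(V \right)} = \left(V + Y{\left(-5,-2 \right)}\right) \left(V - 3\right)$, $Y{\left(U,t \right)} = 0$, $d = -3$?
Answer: $2266$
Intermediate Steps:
$a{\left(V \right)} = V \left(-3 + V\right)$ ($a{\left(V \right)} = \left(V + 0\right) \left(V - 3\right) = V \left(-3 + V\right)$)
$r{\left(f \right)} = 9$ ($r{\left(f \right)} = \left(-3\right)^{2} = 9$)
$k{\left(P,v \right)} = P \left(-3 + P\right)$
$k{\left(52,r{\left(5 \right)} \right)} - 282 = 52 \left(-3 + 52\right) - 282 = 52 \cdot 49 - 282 = 2548 - 282 = 2266$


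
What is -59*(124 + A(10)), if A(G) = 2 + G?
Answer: -8024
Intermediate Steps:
-59*(124 + A(10)) = -59*(124 + (2 + 10)) = -59*(124 + 12) = -59*136 = -8024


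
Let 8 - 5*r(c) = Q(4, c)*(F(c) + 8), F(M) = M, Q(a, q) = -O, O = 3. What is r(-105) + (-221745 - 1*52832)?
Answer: -1373168/5 ≈ -2.7463e+5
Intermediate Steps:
Q(a, q) = -3 (Q(a, q) = -1*3 = -3)
r(c) = 32/5 + 3*c/5 (r(c) = 8/5 - (-3)*(c + 8)/5 = 8/5 - (-3)*(8 + c)/5 = 8/5 - (-24 - 3*c)/5 = 8/5 + (24/5 + 3*c/5) = 32/5 + 3*c/5)
r(-105) + (-221745 - 1*52832) = (32/5 + (⅗)*(-105)) + (-221745 - 1*52832) = (32/5 - 63) + (-221745 - 52832) = -283/5 - 274577 = -1373168/5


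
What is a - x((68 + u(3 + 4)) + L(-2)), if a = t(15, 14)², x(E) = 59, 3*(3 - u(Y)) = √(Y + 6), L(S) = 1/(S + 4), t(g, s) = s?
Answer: 137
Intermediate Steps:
L(S) = 1/(4 + S)
u(Y) = 3 - √(6 + Y)/3 (u(Y) = 3 - √(Y + 6)/3 = 3 - √(6 + Y)/3)
a = 196 (a = 14² = 196)
a - x((68 + u(3 + 4)) + L(-2)) = 196 - 1*59 = 196 - 59 = 137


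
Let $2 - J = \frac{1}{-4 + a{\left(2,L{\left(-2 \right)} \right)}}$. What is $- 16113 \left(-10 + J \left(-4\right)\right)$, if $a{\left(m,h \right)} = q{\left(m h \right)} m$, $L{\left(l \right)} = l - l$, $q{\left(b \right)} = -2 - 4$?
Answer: $\frac{1176249}{4} \approx 2.9406 \cdot 10^{5}$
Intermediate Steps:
$q{\left(b \right)} = -6$ ($q{\left(b \right)} = -2 - 4 = -6$)
$L{\left(l \right)} = 0$
$a{\left(m,h \right)} = - 6 m$
$J = \frac{33}{16}$ ($J = 2 - \frac{1}{-4 - 12} = 2 - \frac{1}{-16} = 2 - - \frac{1}{16} = 2 + \frac{1}{16} = \frac{33}{16} \approx 2.0625$)
$- 16113 \left(-10 + J \left(-4\right)\right) = - 16113 \left(-10 + \frac{33}{16} \left(-4\right)\right) = - 16113 \left(-10 - \frac{33}{4}\right) = \left(-16113\right) \left(- \frac{73}{4}\right) = \frac{1176249}{4}$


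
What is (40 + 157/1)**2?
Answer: 38809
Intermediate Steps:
(40 + 157/1)**2 = (40 + 157*1)**2 = (40 + 157)**2 = 197**2 = 38809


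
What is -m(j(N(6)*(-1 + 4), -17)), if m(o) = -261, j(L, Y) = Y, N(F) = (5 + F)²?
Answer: 261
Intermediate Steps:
-m(j(N(6)*(-1 + 4), -17)) = -1*(-261) = 261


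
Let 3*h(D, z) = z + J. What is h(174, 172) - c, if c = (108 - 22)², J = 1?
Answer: -22015/3 ≈ -7338.3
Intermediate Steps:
h(D, z) = ⅓ + z/3 (h(D, z) = (z + 1)/3 = (1 + z)/3 = ⅓ + z/3)
c = 7396 (c = 86² = 7396)
h(174, 172) - c = (⅓ + (⅓)*172) - 1*7396 = (⅓ + 172/3) - 7396 = 173/3 - 7396 = -22015/3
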